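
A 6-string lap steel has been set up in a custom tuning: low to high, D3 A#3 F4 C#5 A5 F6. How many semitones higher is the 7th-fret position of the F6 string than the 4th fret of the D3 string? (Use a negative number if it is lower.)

42 semitones

F6 at fret 7 → C7 (MIDI 96); D3 at fret 4 → F#3 (MIDI 54).
96 − 54 = 42, so the two pitches are 42 semitones apart.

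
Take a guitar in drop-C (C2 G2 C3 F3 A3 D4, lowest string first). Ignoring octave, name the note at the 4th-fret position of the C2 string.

Each fret is one semitone, so C2 + 4 = E.

E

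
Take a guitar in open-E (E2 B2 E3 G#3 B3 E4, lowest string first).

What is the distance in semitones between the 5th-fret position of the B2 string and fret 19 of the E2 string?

B2 at fret 5 → E3 (MIDI 52); E2 at fret 19 → B3 (MIDI 59).
52 − 59 = -7, so the two pitches are 7 semitones apart, with B3 the higher.

7 semitones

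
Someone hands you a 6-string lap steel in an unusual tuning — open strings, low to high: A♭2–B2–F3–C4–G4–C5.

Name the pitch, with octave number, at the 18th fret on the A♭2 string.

The open A♭2 string plus 18 semitones: Ab–A–Bb–B–…–C–Db–D.
The walk passes from B into C 2 times, so the octave number goes from 2 to 4.

D4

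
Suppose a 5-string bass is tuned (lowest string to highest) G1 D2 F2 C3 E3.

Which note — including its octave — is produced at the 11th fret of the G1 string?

F#2

The open G1 string plus 11 semitones: G–G#–A–A#–…–E–F–F#.
The walk passes from B into C once, so the octave number goes from 1 to 2.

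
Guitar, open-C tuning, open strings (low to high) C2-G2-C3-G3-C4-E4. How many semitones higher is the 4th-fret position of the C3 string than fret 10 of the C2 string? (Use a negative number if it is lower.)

6 semitones

C3 at fret 4 → E3 (MIDI 52); C2 at fret 10 → A#2 (MIDI 46).
52 − 46 = 6, so the two pitches are 6 semitones apart.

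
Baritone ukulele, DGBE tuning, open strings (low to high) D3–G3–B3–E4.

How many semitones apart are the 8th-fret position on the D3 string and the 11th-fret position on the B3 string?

D3 at fret 8 → A♯3 (MIDI 58); B3 at fret 11 → A♯4 (MIDI 70).
58 − 70 = -12, so the two pitches are 12 semitones apart, with A♯4 the higher.

12 semitones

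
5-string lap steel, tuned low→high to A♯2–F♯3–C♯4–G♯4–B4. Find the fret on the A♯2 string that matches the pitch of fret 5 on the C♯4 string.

Fret 5 on C♯4 is MIDI 61 + 5 = 66 (F♯4). On the A♯2 string (open MIDI 46), that pitch is 66 − 46 = fret 20.

20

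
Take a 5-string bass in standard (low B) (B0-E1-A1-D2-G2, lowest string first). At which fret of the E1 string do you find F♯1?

2

F♯1 is 2 semitones above the open E1 (E–F–F#), so it sits at fret 2.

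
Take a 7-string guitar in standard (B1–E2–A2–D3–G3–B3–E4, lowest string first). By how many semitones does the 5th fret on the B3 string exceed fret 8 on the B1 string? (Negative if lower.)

B3 at fret 5 → E4 (MIDI 64); B1 at fret 8 → G2 (MIDI 43).
64 − 43 = 21, so the two pitches are 21 semitones apart.

21 semitones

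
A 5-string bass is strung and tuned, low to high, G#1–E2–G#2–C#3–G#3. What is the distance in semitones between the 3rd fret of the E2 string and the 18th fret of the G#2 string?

E2 at fret 3 → G2 (MIDI 43); G#2 at fret 18 → D4 (MIDI 62).
43 − 62 = -19, so the two pitches are 19 semitones apart, with D4 the higher.

19 semitones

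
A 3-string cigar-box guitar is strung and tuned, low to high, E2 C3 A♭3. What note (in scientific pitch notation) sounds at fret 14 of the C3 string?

C3 is MIDI 48. Adding 14 gives 62, which is D4.

D4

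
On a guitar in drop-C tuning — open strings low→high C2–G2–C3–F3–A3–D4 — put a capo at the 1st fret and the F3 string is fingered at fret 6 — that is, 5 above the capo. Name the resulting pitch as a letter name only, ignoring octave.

B

The capo raises the open F3 by 1 semitone to F#3; fretting 5 more gives F3 + 1 + 5 = F3 + 6 semitones, landing on B.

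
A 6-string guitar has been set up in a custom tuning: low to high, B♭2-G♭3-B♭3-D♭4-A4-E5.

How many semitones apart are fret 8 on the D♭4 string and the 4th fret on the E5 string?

D♭4 at fret 8 → A4 (MIDI 69); E5 at fret 4 → A♭5 (MIDI 80).
69 − 80 = -11, so the two pitches are 11 semitones apart, with A♭5 the higher.

11 semitones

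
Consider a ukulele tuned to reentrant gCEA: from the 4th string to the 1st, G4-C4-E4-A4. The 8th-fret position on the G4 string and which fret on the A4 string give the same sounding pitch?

6

G4 at fret 8 is G4 + 8 semitones = D#5.
The open A4 string is 2 semitones above the open G4, so the same pitch on the A4 string lies at fret 8 − 2 = 6.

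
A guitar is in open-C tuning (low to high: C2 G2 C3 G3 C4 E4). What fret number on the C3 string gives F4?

17

F4 is 17 semitones above the open C3 (C–C#–D–D#–…–D#–E–F), so it sits at fret 17.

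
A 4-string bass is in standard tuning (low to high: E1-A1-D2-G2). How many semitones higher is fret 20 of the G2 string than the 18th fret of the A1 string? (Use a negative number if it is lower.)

12 semitones

G2 at fret 20 → D♯4 (MIDI 63); A1 at fret 18 → D♯3 (MIDI 51).
63 − 51 = 12, so the two pitches are 12 semitones apart.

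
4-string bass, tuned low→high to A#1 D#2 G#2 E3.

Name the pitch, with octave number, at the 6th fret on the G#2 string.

Each fret is one semitone, so G#2 + 6 = D3.

D3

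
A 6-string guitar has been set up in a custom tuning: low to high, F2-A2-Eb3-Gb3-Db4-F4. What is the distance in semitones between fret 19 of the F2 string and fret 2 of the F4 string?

F2 at fret 19 → C4 (MIDI 60); F4 at fret 2 → G4 (MIDI 67).
60 − 67 = -7, so the two pitches are 7 semitones apart, with G4 the higher.

7 semitones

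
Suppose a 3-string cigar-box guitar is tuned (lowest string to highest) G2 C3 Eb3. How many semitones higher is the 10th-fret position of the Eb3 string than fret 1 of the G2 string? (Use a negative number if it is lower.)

17 semitones

Eb3 at fret 10 → Db4 (MIDI 61); G2 at fret 1 → Ab2 (MIDI 44).
61 − 44 = 17, so the two pitches are 17 semitones apart.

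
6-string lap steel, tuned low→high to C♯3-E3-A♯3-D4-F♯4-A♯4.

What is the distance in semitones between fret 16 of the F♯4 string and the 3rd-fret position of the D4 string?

F♯4 at fret 16 → A♯5 (MIDI 82); D4 at fret 3 → F4 (MIDI 65).
82 − 65 = 17, so the two pitches are 17 semitones apart, with A♯5 the higher.

17 semitones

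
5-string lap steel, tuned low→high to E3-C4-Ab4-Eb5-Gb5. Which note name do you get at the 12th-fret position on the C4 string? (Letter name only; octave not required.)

C4 is MIDI 60. Adding 12 gives 72; 72 mod 12 = 0, i.e. C.

C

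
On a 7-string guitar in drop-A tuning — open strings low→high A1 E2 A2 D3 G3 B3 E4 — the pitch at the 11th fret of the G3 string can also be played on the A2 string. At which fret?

G3 at fret 11 is G3 + 11 semitones = F#4.
The open A2 string is 10 semitones below the open G3, so the same pitch on the A2 string lies at fret 11 + 10 = 21.

21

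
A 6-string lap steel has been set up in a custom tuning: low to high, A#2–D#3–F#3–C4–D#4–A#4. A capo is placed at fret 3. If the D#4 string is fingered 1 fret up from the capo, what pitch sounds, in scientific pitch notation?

G4

The capo raises the open D#4 by 3 semitones to F#4; fretting 1 more gives D#4 + 3 + 1 = D#4 + 4 semitones = G4.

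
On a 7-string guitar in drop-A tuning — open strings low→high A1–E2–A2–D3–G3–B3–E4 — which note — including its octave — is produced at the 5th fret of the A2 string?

Each fret is one semitone, so A2 + 5 = D3.

D3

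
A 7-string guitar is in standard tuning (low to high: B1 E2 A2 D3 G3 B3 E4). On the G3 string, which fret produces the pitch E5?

E5 is 21 semitones above the open G3 (G–G#–A–A#–…–D–D#–E), so it sits at fret 21.

21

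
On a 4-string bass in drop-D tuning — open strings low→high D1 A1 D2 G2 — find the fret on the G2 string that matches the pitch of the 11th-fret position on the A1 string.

Fret 11 on A1 is MIDI 33 + 11 = 44 (G#2). On the G2 string (open MIDI 43), that pitch is 44 − 43 = fret 1.

1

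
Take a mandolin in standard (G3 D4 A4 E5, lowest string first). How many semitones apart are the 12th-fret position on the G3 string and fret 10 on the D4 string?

G3 at fret 12 → G4 (MIDI 67); D4 at fret 10 → C5 (MIDI 72).
67 − 72 = -5, so the two pitches are 5 semitones apart, with C5 the higher.

5 semitones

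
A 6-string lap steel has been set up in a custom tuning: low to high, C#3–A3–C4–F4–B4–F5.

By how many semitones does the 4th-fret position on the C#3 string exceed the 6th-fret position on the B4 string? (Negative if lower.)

-24 semitones

C#3 at fret 4 → F3 (MIDI 53); B4 at fret 6 → F5 (MIDI 77).
53 − 77 = -24, so the two pitches are 24 semitones apart.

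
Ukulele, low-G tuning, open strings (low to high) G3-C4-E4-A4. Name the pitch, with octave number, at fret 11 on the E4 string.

Each fret is one semitone, so E4 + 11 = D♯5.
(Equivalently spelled E♭5.)

D♯5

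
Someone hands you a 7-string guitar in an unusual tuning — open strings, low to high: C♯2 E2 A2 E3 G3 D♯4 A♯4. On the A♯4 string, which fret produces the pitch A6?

23

A6 is 23 semitones above the open A♯4 (A#–B–C–C#–…–G–G#–A), so it sits at fret 23.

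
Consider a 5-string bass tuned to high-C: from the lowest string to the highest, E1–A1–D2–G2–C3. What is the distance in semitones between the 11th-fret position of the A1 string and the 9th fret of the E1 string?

7 semitones

A1 at fret 11 → G#2 (MIDI 44); E1 at fret 9 → C#2 (MIDI 37).
44 − 37 = 7, so the two pitches are 7 semitones apart, with G#2 the higher.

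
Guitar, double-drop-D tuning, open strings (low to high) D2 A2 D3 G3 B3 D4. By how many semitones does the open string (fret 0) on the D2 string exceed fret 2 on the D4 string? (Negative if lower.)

D2 at fret 0 → D2 (MIDI 38); D4 at fret 2 → E4 (MIDI 64).
38 − 64 = -26, so the two pitches are 26 semitones apart.

-26 semitones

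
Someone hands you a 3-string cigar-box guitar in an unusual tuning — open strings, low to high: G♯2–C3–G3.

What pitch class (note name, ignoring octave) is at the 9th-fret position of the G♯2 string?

F

Each fret is one semitone, so G♯2 + 9 = F.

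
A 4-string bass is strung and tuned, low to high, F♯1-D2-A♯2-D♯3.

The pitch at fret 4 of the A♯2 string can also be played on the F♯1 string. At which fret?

A♯2 at fret 4 is A♯2 + 4 semitones = D3.
The open F♯1 string is 16 semitones below the open A♯2, so the same pitch on the F♯1 string lies at fret 4 + 16 = 20.

20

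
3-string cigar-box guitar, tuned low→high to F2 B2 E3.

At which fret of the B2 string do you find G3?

G3 is 8 semitones above the open B2 (B–C–C#–D–D#–E–F–F#–G), so it sits at fret 8.

8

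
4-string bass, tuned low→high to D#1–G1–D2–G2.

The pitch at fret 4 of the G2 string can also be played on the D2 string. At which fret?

Fret 4 on G2 is MIDI 43 + 4 = 47 (B2). On the D2 string (open MIDI 38), that pitch is 47 − 38 = fret 9.

9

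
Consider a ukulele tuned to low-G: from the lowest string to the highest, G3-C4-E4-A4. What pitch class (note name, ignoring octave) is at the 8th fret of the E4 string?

Each fret is one semitone, so E4 + 8 = C.

C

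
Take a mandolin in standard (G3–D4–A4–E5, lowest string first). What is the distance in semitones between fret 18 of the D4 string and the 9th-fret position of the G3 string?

16 semitones

D4 at fret 18 → G#5 (MIDI 80); G3 at fret 9 → E4 (MIDI 64).
80 − 64 = 16, so the two pitches are 16 semitones apart, with G#5 the higher.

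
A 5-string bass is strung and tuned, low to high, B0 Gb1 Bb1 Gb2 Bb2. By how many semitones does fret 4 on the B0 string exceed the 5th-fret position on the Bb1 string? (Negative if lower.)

-12 semitones

B0 at fret 4 → Eb1 (MIDI 27); Bb1 at fret 5 → Eb2 (MIDI 39).
27 − 39 = -12, so the two pitches are 12 semitones apart.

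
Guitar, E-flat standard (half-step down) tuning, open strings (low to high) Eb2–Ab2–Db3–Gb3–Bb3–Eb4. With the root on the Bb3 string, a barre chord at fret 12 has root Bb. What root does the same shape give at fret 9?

G

Moving from fret 12 to fret 9 shifts the root by -3 semitones.
Bb down 3 semitones is G.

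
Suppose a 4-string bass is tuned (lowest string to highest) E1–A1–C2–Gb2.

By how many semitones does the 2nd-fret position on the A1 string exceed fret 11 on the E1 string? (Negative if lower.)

-4 semitones

A1 at fret 2 → B1 (MIDI 35); E1 at fret 11 → Eb2 (MIDI 39).
35 − 39 = -4, so the two pitches are 4 semitones apart.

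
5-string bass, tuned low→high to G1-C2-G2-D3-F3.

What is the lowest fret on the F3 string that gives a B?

From F3, count semitones up the chromatic scale until reaching B: F–F#–G–G#–A–A#–B — 6 steps.

6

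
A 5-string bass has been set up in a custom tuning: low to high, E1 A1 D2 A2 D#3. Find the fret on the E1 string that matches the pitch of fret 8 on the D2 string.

Fret 8 on D2 is MIDI 38 + 8 = 46 (A#2). On the E1 string (open MIDI 28), that pitch is 46 − 28 = fret 18.

18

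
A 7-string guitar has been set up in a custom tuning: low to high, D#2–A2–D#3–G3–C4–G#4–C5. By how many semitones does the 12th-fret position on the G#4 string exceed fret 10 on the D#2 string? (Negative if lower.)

31 semitones

G#4 at fret 12 → G#5 (MIDI 80); D#2 at fret 10 → C#3 (MIDI 49).
80 − 49 = 31, so the two pitches are 31 semitones apart.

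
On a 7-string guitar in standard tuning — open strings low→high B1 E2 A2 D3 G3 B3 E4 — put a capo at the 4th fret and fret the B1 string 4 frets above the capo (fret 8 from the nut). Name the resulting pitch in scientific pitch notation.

The capo raises the open B1 by 4 semitones to D#2; fretting 4 more gives B1 + 4 + 4 = B1 + 8 semitones = G2.

G2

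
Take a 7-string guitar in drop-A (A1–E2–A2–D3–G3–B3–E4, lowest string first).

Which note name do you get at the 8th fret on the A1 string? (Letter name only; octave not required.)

F

A1 is MIDI 33. Adding 8 gives 41; 41 mod 12 = 5, i.e. F.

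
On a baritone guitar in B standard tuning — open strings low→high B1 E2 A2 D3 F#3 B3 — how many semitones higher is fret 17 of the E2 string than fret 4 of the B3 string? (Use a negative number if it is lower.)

E2 at fret 17 → A3 (MIDI 57); B3 at fret 4 → D#4 (MIDI 63).
57 − 63 = -6, so the two pitches are 6 semitones apart.

-6 semitones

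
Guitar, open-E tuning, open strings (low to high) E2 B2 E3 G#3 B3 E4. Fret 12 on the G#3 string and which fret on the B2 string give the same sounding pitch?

21

Fret 12 on G#3 is MIDI 56 + 12 = 68 (G#4). On the B2 string (open MIDI 47), that pitch is 68 − 47 = fret 21.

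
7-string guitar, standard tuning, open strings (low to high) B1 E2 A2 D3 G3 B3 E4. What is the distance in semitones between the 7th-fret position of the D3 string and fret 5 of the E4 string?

D3 at fret 7 → A3 (MIDI 57); E4 at fret 5 → A4 (MIDI 69).
57 − 69 = -12, so the two pitches are 12 semitones apart, with A4 the higher.

12 semitones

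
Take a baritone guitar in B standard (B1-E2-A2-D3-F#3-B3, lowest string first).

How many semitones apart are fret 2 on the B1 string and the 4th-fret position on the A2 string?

B1 at fret 2 → C#2 (MIDI 37); A2 at fret 4 → C#3 (MIDI 49).
37 − 49 = -12, so the two pitches are 12 semitones apart, with C#3 the higher.

12 semitones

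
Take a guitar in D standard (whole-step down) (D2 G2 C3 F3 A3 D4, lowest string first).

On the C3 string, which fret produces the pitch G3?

7

G3 is 7 semitones above the open C3 (C–C#–D–D#–E–F–F#–G), so it sits at fret 7.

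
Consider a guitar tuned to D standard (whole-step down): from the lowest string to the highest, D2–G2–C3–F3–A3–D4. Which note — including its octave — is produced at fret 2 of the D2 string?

The open D2 string plus 2 semitones: D–D#–E.
No B→C boundary is crossed, so the octave stays at 2.

E2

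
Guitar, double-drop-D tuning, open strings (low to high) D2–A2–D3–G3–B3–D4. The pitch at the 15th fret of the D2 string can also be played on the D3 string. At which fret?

Fret 15 on D2 is MIDI 38 + 15 = 53 (F3). On the D3 string (open MIDI 50), that pitch is 53 − 50 = fret 3.

3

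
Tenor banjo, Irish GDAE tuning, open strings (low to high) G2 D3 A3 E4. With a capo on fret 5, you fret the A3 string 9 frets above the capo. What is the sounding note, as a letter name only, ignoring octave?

The capo raises the open A3 by 5 semitones to D4; fretting 9 more gives A3 + 5 + 9 = A3 + 14 semitones, landing on B.

B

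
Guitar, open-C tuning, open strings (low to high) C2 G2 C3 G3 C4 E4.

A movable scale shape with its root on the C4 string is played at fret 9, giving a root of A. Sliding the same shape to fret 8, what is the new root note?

G#

Moving from fret 9 to fret 8 shifts the root by -1 semitone.
A down 1 semitone is G#.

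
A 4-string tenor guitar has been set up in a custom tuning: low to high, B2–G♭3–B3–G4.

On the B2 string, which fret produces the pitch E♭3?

4

E♭3 is 4 semitones above the open B2 (B–C–Db–D–Eb), so it sits at fret 4.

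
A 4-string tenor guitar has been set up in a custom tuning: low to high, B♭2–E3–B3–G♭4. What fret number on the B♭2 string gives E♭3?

E♭3 is 5 semitones above the open B♭2 (Bb–B–C–Db–D–Eb), so it sits at fret 5.

5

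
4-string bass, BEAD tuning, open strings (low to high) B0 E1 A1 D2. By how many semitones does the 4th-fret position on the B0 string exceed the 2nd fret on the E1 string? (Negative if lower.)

-3 semitones

B0 at fret 4 → D#1 (MIDI 27); E1 at fret 2 → F#1 (MIDI 30).
27 − 30 = -3, so the two pitches are 3 semitones apart.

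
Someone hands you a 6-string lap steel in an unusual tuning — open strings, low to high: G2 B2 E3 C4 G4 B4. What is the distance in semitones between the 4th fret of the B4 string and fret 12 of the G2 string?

20 semitones

B4 at fret 4 → D#5 (MIDI 75); G2 at fret 12 → G3 (MIDI 55).
75 − 55 = 20, so the two pitches are 20 semitones apart, with D#5 the higher.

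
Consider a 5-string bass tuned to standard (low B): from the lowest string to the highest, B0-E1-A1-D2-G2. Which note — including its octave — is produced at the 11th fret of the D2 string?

C♯3

Each fret is one semitone, so D2 + 11 = C♯3.
(Equivalently spelled D♭3.)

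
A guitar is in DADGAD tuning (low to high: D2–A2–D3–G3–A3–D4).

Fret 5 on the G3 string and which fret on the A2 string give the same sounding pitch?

15

G3 at fret 5 is G3 + 5 semitones = C4.
The open A2 string is 10 semitones below the open G3, so the same pitch on the A2 string lies at fret 5 + 10 = 15.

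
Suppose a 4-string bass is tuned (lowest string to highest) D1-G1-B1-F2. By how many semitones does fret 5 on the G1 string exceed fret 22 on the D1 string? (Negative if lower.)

G1 at fret 5 → C2 (MIDI 36); D1 at fret 22 → C3 (MIDI 48).
36 − 48 = -12, so the two pitches are 12 semitones apart.

-12 semitones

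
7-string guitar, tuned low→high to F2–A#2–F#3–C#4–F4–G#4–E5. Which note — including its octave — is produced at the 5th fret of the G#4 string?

C#5

The open G#4 string plus 5 semitones: G#–A–A#–B–C–C#.
The walk passes from B into C once, so the octave number goes from 4 to 5.
(Equivalently spelled Db5.)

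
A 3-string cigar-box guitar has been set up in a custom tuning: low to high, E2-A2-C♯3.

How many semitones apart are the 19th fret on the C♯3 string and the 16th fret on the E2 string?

C♯3 at fret 19 → G♯4 (MIDI 68); E2 at fret 16 → G♯3 (MIDI 56).
68 − 56 = 12, so the two pitches are 12 semitones apart, with G♯4 the higher.

12 semitones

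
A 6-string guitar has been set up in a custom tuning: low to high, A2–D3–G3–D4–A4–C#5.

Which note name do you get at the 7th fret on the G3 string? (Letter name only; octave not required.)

D

Each fret is one semitone, so G3 + 7 = D.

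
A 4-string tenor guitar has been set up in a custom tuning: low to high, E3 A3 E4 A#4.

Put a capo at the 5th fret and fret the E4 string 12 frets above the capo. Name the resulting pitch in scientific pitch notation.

A5

The capo raises the open E4 by 5 semitones to A4; fretting 12 more gives E4 + 5 + 12 = E4 + 17 semitones = A5.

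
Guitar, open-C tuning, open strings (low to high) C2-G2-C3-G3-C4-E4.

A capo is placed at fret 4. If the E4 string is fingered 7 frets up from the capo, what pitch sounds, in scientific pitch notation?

The capo raises the open E4 by 4 semitones to G#4; fretting 7 more gives E4 + 4 + 7 = E4 + 11 semitones = D#5.
(Also written Eb.)

D#5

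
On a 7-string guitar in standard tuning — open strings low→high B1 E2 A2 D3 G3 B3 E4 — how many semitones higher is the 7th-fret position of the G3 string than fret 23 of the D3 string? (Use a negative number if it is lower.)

-11 semitones

G3 at fret 7 → D4 (MIDI 62); D3 at fret 23 → C#5 (MIDI 73).
62 − 73 = -11, so the two pitches are 11 semitones apart.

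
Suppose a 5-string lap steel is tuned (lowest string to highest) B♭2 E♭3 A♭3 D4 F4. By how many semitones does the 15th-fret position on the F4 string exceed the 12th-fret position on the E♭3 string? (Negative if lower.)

17 semitones

F4 at fret 15 → A♭5 (MIDI 80); E♭3 at fret 12 → E♭4 (MIDI 63).
80 − 63 = 17, so the two pitches are 17 semitones apart.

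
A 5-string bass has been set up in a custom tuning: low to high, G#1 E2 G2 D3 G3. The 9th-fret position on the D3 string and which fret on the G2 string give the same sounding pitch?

16

Fret 9 on D3 is MIDI 50 + 9 = 59 (B3). On the G2 string (open MIDI 43), that pitch is 59 − 43 = fret 16.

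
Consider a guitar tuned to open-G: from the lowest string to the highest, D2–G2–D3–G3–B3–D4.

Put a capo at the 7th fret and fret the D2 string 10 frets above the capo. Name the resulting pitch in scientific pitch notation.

G3

The capo raises the open D2 by 7 semitones to A2; fretting 10 more gives D2 + 7 + 10 = D2 + 17 semitones = G3.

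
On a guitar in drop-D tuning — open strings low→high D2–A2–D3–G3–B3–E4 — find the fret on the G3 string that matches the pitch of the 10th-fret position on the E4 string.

19

Fret 10 on E4 is MIDI 64 + 10 = 74 (D5). On the G3 string (open MIDI 55), that pitch is 74 − 55 = fret 19.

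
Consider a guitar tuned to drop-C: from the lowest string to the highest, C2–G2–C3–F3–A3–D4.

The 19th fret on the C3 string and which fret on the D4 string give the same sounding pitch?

5

Fret 19 on C3 is MIDI 48 + 19 = 67 (G4). On the D4 string (open MIDI 62), that pitch is 67 − 62 = fret 5.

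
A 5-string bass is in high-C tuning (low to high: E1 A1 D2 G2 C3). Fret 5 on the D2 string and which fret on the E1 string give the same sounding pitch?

15

Fret 5 on D2 is MIDI 38 + 5 = 43 (G2). On the E1 string (open MIDI 28), that pitch is 43 − 28 = fret 15.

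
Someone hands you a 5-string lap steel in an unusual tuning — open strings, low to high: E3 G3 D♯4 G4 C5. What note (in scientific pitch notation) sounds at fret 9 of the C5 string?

A5

Each fret is one semitone, so C5 + 9 = A5.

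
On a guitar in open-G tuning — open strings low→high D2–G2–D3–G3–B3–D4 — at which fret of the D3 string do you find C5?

22

C5 is 22 semitones above the open D3 (D–D#–E–F–…–A#–B–C), so it sits at fret 22.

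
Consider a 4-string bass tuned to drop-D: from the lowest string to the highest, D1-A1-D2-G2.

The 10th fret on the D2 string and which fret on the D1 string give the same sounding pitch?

D2 at fret 10 is D2 + 10 semitones = C3.
The open D1 string is 12 semitones below the open D2, so the same pitch on the D1 string lies at fret 10 + 12 = 22.

22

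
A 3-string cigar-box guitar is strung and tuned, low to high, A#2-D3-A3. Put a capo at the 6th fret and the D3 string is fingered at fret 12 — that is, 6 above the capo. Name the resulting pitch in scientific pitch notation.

The capo raises the open D3 by 6 semitones to G#3; fretting 6 more gives D3 + 6 + 6 = D3 + 12 semitones = D4.

D4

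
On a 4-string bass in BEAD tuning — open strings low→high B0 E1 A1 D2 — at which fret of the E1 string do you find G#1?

4

G#1 is 4 semitones above the open E1 (E–F–F#–G–G#), so it sits at fret 4.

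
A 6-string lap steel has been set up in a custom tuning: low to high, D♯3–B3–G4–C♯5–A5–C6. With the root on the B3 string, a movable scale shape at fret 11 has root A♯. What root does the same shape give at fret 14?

C♯

Moving from fret 11 to fret 14 shifts the root by 3 semitones.
A♯ up 3 semitones is C♯.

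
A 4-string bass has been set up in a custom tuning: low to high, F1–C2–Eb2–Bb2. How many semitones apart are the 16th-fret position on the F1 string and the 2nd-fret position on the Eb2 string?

F1 at fret 16 → A2 (MIDI 45); Eb2 at fret 2 → F2 (MIDI 41).
45 − 41 = 4, so the two pitches are 4 semitones apart, with A2 the higher.

4 semitones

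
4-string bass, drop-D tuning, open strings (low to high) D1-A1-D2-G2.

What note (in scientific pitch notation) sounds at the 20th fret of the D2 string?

A♯3

The open D2 string plus 20 semitones: D–D#–E–F–…–G#–A–A#.
The walk passes from B into C once, so the octave number goes from 2 to 3.
(Equivalently spelled B♭3.)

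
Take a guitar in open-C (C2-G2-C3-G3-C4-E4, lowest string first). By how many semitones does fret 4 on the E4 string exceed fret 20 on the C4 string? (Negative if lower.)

E4 at fret 4 → G♯4 (MIDI 68); C4 at fret 20 → G♯5 (MIDI 80).
68 − 80 = -12, so the two pitches are 12 semitones apart.

-12 semitones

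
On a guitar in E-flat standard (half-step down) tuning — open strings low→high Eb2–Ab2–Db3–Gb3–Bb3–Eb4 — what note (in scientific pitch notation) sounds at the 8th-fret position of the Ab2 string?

E3

The open Ab2 string plus 8 semitones: Ab–A–Bb–B–C–Db–D–Eb–E.
The walk passes from B into C once, so the octave number goes from 2 to 3.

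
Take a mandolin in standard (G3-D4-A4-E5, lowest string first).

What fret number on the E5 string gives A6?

A6 is 17 semitones above the open E5 (E–F–F#–G–…–G–G#–A), so it sits at fret 17.

17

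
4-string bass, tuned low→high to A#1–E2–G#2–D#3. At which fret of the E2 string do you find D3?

D3 is 10 semitones above the open E2 (E–F–F#–G–…–C–C#–D), so it sits at fret 10.

10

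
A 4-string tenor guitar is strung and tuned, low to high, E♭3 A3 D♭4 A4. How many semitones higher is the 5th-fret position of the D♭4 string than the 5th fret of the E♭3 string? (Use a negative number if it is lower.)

10 semitones

D♭4 at fret 5 → G♭4 (MIDI 66); E♭3 at fret 5 → A♭3 (MIDI 56).
66 − 56 = 10, so the two pitches are 10 semitones apart.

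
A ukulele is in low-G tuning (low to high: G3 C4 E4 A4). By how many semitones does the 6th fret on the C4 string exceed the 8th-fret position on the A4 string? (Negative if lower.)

C4 at fret 6 → F#4 (MIDI 66); A4 at fret 8 → F5 (MIDI 77).
66 − 77 = -11, so the two pitches are 11 semitones apart.

-11 semitones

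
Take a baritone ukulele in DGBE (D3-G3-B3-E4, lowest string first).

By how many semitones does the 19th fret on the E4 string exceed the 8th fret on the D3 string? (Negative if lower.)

25 semitones

E4 at fret 19 → B5 (MIDI 83); D3 at fret 8 → A#3 (MIDI 58).
83 − 58 = 25, so the two pitches are 25 semitones apart.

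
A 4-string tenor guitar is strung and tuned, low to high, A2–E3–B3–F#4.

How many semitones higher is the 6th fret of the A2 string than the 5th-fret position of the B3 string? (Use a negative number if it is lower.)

-13 semitones

A2 at fret 6 → D#3 (MIDI 51); B3 at fret 5 → E4 (MIDI 64).
51 − 64 = -13, so the two pitches are 13 semitones apart.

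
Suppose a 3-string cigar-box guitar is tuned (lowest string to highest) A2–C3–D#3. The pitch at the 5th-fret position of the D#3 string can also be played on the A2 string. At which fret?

11

Fret 5 on D#3 is MIDI 51 + 5 = 56 (G#3). On the A2 string (open MIDI 45), that pitch is 56 − 45 = fret 11.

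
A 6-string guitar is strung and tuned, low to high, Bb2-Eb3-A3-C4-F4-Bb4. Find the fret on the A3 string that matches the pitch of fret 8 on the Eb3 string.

Eb3 at fret 8 is Eb3 + 8 semitones = B3.
The open A3 string is 6 semitones above the open Eb3, so the same pitch on the A3 string lies at fret 8 − 6 = 2.

2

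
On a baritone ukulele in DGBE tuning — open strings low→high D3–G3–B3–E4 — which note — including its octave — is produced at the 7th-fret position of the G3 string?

D4

Each fret is one semitone, so G3 + 7 = D4.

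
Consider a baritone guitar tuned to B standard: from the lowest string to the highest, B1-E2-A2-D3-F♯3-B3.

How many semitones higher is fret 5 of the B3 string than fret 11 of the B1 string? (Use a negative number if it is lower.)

18 semitones

B3 at fret 5 → E4 (MIDI 64); B1 at fret 11 → A♯2 (MIDI 46).
64 − 46 = 18, so the two pitches are 18 semitones apart.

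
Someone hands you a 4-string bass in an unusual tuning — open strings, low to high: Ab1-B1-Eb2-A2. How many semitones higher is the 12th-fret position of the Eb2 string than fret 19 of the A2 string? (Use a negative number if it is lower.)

Eb2 at fret 12 → Eb3 (MIDI 51); A2 at fret 19 → E4 (MIDI 64).
51 − 64 = -13, so the two pitches are 13 semitones apart.

-13 semitones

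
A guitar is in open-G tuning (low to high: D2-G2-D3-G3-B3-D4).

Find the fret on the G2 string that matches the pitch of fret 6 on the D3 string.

Fret 6 on D3 is MIDI 50 + 6 = 56 (G♯3). On the G2 string (open MIDI 43), that pitch is 56 − 43 = fret 13.

13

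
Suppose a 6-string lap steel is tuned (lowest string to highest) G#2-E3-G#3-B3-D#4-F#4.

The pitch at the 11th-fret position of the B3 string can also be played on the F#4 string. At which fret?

4

Fret 11 on B3 is MIDI 59 + 11 = 70 (A#4). On the F#4 string (open MIDI 66), that pitch is 70 − 66 = fret 4.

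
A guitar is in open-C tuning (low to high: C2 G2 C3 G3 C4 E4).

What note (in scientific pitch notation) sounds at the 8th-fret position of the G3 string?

Each fret is one semitone, so G3 + 8 = D♯4.
(Equivalently spelled E♭4.)

D♯4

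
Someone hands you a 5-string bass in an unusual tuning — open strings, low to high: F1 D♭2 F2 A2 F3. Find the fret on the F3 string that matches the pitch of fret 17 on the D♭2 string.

Fret 17 on D♭2 is MIDI 37 + 17 = 54 (G♭3). On the F3 string (open MIDI 53), that pitch is 54 − 53 = fret 1.

1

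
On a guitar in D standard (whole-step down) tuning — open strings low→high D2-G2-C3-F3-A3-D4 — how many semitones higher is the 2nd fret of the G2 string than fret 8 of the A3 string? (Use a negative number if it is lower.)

-20 semitones

G2 at fret 2 → A2 (MIDI 45); A3 at fret 8 → F4 (MIDI 65).
45 − 65 = -20, so the two pitches are 20 semitones apart.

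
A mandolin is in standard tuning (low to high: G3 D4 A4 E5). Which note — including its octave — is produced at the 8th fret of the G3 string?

The open G3 string plus 8 semitones: G–G#–A–A#–B–C–C#–D–D#.
The walk passes from B into C once, so the octave number goes from 3 to 4.
(Equivalently spelled Eb4.)

D#4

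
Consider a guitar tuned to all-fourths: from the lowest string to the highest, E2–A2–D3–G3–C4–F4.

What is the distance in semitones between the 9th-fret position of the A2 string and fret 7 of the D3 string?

A2 at fret 9 → F#3 (MIDI 54); D3 at fret 7 → A3 (MIDI 57).
54 − 57 = -3, so the two pitches are 3 semitones apart, with A3 the higher.

3 semitones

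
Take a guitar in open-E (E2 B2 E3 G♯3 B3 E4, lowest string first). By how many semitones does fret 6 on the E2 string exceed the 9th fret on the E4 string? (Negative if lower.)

E2 at fret 6 → A♯2 (MIDI 46); E4 at fret 9 → C♯5 (MIDI 73).
46 − 73 = -27, so the two pitches are 27 semitones apart.

-27 semitones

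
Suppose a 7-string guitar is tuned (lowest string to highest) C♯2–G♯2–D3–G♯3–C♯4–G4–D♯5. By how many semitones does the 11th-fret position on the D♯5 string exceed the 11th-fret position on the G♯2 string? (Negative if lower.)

D♯5 at fret 11 → D6 (MIDI 86); G♯2 at fret 11 → G3 (MIDI 55).
86 − 55 = 31, so the two pitches are 31 semitones apart.

31 semitones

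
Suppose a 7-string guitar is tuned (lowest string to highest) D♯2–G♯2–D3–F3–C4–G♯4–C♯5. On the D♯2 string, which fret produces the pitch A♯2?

A♯2 is 7 semitones above the open D♯2 (D#–E–F–F#–G–G#–A–A#), so it sits at fret 7.

7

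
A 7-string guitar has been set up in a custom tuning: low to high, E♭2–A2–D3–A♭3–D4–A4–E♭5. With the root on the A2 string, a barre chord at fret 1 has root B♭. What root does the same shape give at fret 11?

A♭

Moving from fret 1 to fret 11 shifts the root by 10 semitones.
B♭ up 10 semitones is A♭.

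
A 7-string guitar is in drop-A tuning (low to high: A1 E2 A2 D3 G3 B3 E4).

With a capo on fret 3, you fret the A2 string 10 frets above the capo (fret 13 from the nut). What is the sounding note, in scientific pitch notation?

A♯3

The capo raises the open A2 by 3 semitones to C3; fretting 10 more gives A2 + 3 + 10 = A2 + 13 semitones = A♯3.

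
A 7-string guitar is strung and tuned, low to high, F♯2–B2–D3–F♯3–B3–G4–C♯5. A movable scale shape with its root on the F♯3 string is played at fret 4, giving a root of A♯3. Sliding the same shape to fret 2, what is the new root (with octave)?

G♯3

Moving from fret 4 to fret 2 shifts the root by -2 semitones.
A♯3 down 2 semitones is G♯3.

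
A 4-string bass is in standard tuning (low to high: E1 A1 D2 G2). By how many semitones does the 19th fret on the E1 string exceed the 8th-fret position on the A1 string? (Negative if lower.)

6 semitones

E1 at fret 19 → B2 (MIDI 47); A1 at fret 8 → F2 (MIDI 41).
47 − 41 = 6, so the two pitches are 6 semitones apart.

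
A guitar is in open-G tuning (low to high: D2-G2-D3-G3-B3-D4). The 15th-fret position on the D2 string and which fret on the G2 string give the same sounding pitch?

Fret 15 on D2 is MIDI 38 + 15 = 53 (F3). On the G2 string (open MIDI 43), that pitch is 53 − 43 = fret 10.

10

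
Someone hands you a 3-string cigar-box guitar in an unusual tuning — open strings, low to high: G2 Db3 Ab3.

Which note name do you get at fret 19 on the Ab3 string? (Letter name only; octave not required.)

Each fret is one semitone, so Ab3 + 19 = Eb.
(Equivalently spelled D#.)

Eb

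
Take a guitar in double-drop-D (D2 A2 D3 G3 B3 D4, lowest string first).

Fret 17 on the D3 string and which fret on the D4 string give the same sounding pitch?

D3 at fret 17 is D3 + 17 semitones = G4.
The open D4 string is 12 semitones above the open D3, so the same pitch on the D4 string lies at fret 17 − 12 = 5.

5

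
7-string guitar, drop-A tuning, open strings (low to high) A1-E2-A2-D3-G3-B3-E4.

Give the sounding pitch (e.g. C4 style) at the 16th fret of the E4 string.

G#5

Each fret is one semitone, so E4 + 16 = G#5.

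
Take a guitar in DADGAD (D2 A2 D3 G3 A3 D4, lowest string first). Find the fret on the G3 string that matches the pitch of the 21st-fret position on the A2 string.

Fret 21 on A2 is MIDI 45 + 21 = 66 (F#4). On the G3 string (open MIDI 55), that pitch is 66 − 55 = fret 11.

11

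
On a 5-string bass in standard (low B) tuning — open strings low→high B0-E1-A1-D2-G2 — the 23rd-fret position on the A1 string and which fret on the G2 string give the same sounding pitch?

Fret 23 on A1 is MIDI 33 + 23 = 56 (G♯3). On the G2 string (open MIDI 43), that pitch is 56 − 43 = fret 13.

13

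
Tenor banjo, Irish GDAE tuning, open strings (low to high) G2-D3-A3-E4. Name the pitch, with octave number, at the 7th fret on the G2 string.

D3

G2 is MIDI 43. Adding 7 gives 50, which is D3.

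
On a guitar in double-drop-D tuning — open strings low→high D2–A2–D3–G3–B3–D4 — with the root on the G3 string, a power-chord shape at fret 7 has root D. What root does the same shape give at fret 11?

Moving from fret 7 to fret 11 shifts the root by 4 semitones.
D up 4 semitones is F#.

F#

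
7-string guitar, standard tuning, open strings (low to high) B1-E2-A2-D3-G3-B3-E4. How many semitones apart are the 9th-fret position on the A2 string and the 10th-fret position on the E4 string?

20 semitones

A2 at fret 9 → F#3 (MIDI 54); E4 at fret 10 → D5 (MIDI 74).
54 − 74 = -20, so the two pitches are 20 semitones apart, with D5 the higher.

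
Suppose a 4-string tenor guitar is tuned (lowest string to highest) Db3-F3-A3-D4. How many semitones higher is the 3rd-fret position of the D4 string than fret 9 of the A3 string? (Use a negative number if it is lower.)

-1 semitone

D4 at fret 3 → F4 (MIDI 65); A3 at fret 9 → Gb4 (MIDI 66).
65 − 66 = -1, so the two pitches are 1 semitone apart.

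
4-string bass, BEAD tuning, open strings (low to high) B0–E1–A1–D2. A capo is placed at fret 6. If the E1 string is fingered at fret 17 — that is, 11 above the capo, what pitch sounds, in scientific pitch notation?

The capo raises the open E1 by 6 semitones to A#1; fretting 11 more gives E1 + 6 + 11 = E1 + 17 semitones = A2.

A2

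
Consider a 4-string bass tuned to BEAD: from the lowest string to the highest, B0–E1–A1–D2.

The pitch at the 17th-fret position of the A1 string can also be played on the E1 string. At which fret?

A1 at fret 17 is A1 + 17 semitones = D3.
The open E1 string is 5 semitones below the open A1, so the same pitch on the E1 string lies at fret 17 + 5 = 22.

22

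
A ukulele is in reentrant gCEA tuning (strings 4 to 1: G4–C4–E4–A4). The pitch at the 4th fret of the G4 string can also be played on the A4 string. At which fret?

Fret 4 on G4 is MIDI 67 + 4 = 71 (B4). On the A4 string (open MIDI 69), that pitch is 71 − 69 = fret 2.

2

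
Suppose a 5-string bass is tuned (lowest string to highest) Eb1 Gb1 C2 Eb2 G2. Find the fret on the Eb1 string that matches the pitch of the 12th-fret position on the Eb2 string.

Eb2 at fret 12 is Eb2 + 12 semitones = Eb3.
The open Eb1 string is 12 semitones below the open Eb2, so the same pitch on the Eb1 string lies at fret 12 + 12 = 24.

24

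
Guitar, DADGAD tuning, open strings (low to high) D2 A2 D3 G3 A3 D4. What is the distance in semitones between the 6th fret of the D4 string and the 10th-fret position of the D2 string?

D4 at fret 6 → G♯4 (MIDI 68); D2 at fret 10 → C3 (MIDI 48).
68 − 48 = 20, so the two pitches are 20 semitones apart, with G♯4 the higher.

20 semitones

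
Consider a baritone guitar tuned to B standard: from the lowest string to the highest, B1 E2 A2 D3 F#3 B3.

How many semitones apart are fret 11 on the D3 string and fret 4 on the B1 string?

D3 at fret 11 → C#4 (MIDI 61); B1 at fret 4 → D#2 (MIDI 39).
61 − 39 = 22, so the two pitches are 22 semitones apart, with C#4 the higher.

22 semitones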